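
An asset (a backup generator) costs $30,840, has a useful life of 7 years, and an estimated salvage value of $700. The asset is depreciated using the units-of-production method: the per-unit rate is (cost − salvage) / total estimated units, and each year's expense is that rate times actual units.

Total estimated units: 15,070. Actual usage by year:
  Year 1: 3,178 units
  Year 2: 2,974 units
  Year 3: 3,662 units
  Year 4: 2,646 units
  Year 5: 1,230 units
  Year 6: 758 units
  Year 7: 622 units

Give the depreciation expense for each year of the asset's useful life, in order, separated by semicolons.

$6,356; $5,948; $7,324; $5,292; $2,460; $1,516; $1,244

Depreciable base = $30,840 − $700 = $30,140.
Rate = $30,140 / 15,070 units = $2 per unit.
Year 1: 3,178 × $2 = $6,356. Book value $24,484.
Year 2: 2,974 × $2 = $5,948. Book value $18,536.
Year 3: 3,662 × $2 = $7,324. Book value $11,212.
Year 4: 2,646 × $2 = $5,292. Book value $5,920.
Year 5: 1,230 × $2 = $2,460. Book value $3,460.
Year 6: 758 × $2 = $1,516. Book value $1,944.
Year 7: 622 × $2 = $1,244. Book value $700.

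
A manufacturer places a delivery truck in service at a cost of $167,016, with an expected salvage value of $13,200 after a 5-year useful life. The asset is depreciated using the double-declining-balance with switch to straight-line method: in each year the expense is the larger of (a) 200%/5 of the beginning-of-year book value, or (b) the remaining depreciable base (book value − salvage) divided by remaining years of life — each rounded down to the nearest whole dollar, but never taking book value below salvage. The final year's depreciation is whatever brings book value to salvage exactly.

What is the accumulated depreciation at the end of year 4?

Depreciable base = $167,016 − $13,200 = $153,816.
Year 1: DB = ⌊$167,016 × 200%/5⌋ = $66,806; SL = ⌊$153,816/5⌋ = $30,763 → take DB $66,806. Book value $100,210.
Year 2: DB = ⌊$100,210 × 200%/5⌋ = $40,084; SL = ⌊$87,010/4⌋ = $21,752 → take DB $40,084. Book value $60,126.
Year 3: DB = ⌊$60,126 × 200%/5⌋ = $24,050; SL = ⌊$46,926/3⌋ = $15,642 → take DB $24,050. Book value $36,076.
Year 4: DB = ⌊$36,076 × 200%/5⌋ = $14,430; SL = ⌊$22,876/2⌋ = $11,438 → take DB $14,430. Book value $21,646.
Accumulated through year 4 = $167,016 − $21,646 = $145,370.

$145,370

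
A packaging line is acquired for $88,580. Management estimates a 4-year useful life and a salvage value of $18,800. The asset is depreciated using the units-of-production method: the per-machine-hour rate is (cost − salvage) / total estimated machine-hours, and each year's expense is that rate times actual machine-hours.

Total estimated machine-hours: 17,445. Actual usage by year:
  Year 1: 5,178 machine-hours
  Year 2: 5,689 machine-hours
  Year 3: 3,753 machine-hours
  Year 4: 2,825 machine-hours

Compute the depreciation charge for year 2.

Depreciable base = $88,580 − $18,800 = $69,780.
Rate = $69,780 / 17,445 machine-hours = $4 per machine-hour.
Year 1: 5,178 × $4 = $20,712. Book value $67,868.
Year 2: 5,689 × $4 = $22,756. Book value $45,112.

$22,756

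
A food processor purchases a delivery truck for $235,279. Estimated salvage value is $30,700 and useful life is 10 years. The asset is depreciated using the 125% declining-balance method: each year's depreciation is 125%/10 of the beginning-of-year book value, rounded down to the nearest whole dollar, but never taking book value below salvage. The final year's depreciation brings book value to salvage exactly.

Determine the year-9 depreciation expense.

Depreciable base = $235,279 − $30,700 = $204,579.
Year 1: ⌊$235,279 × 125%/10⌋ = $29,409. Book value $205,870.
Year 2: ⌊$205,870 × 125%/10⌋ = $25,733. Book value $180,137.
Year 3: ⌊$180,137 × 125%/10⌋ = $22,517. Book value $157,620.
Year 4: ⌊$157,620 × 125%/10⌋ = $19,702. Book value $137,918.
Year 5: ⌊$137,918 × 125%/10⌋ = $17,239. Book value $120,679.
Year 6: ⌊$120,679 × 125%/10⌋ = $15,084. Book value $105,595.
Year 7: ⌊$105,595 × 125%/10⌋ = $13,199. Book value $92,396.
Year 8: ⌊$92,396 × 125%/10⌋ = $11,549. Book value $80,847.
Year 9: ⌊$80,847 × 125%/10⌋ = $10,105. Book value $70,742.

$10,105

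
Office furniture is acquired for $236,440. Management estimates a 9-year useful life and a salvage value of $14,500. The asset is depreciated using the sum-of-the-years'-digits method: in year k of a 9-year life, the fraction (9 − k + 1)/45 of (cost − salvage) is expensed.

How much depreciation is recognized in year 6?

Depreciable base = $236,440 − $14,500 = $221,940.
Sum of the years' digits = 9+8+7+6+5+4+3+2+1 = 45.
Year 1: $221,940 × 9/45 = $44,388. Book value $192,052.
Year 2: $221,940 × 8/45 = $39,456. Book value $152,596.
Year 3: $221,940 × 7/45 = $34,524. Book value $118,072.
Year 4: $221,940 × 6/45 = $29,592. Book value $88,480.
Year 5: $221,940 × 5/45 = $24,660. Book value $63,820.
Year 6: $221,940 × 4/45 = $19,728. Book value $44,092.

$19,728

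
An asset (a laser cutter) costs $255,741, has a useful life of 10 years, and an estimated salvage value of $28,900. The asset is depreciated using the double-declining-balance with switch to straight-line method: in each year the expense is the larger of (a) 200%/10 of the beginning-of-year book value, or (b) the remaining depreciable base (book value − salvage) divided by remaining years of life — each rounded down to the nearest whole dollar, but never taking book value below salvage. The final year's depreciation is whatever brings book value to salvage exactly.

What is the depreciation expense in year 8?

$10,726

Depreciable base = $255,741 − $28,900 = $226,841.
Year 1: DB = ⌊$255,741 × 200%/10⌋ = $51,148; SL = ⌊$226,841/10⌋ = $22,684 → take DB $51,148. Book value $204,593.
Year 2: DB = ⌊$204,593 × 200%/10⌋ = $40,918; SL = ⌊$175,693/9⌋ = $19,521 → take DB $40,918. Book value $163,675.
Year 3: DB = ⌊$163,675 × 200%/10⌋ = $32,735; SL = ⌊$134,775/8⌋ = $16,846 → take DB $32,735. Book value $130,940.
Year 4: DB = ⌊$130,940 × 200%/10⌋ = $26,188; SL = ⌊$102,040/7⌋ = $14,577 → take DB $26,188. Book value $104,752.
Year 5: DB = ⌊$104,752 × 200%/10⌋ = $20,950; SL = ⌊$75,852/6⌋ = $12,642 → take DB $20,950. Book value $83,802.
Year 6: DB = ⌊$83,802 × 200%/10⌋ = $16,760; SL = ⌊$54,902/5⌋ = $10,980 → take DB $16,760. Book value $67,042.
Year 7: DB = ⌊$67,042 × 200%/10⌋ = $13,408; SL = ⌊$38,142/4⌋ = $9,535 → take DB $13,408. Book value $53,634.
Year 8: DB = ⌊$53,634 × 200%/10⌋ = $10,726; SL = ⌊$24,734/3⌋ = $8,244 → take DB $10,726. Book value $42,908.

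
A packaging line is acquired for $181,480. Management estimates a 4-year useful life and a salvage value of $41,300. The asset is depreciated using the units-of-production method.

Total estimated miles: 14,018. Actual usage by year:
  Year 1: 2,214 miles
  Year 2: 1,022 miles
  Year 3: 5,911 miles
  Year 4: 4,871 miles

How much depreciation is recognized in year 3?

Depreciable base = $181,480 − $41,300 = $140,180.
Rate = $140,180 / 14,018 miles = $10 per mile.
Year 1: 2,214 × $10 = $22,140. Book value $159,340.
Year 2: 1,022 × $10 = $10,220. Book value $149,120.
Year 3: 5,911 × $10 = $59,110. Book value $90,010.

$59,110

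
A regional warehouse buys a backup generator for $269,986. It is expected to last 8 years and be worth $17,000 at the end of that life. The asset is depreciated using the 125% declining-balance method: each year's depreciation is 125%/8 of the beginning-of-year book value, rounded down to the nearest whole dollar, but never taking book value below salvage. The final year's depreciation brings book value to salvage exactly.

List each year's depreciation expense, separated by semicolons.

Depreciable base = $269,986 − $17,000 = $252,986.
Year 1: ⌊$269,986 × 125%/8⌋ = $42,185. Book value $227,801.
Year 2: ⌊$227,801 × 125%/8⌋ = $35,593. Book value $192,208.
Year 3: ⌊$192,208 × 125%/8⌋ = $30,032. Book value $162,176.
Year 4: ⌊$162,176 × 125%/8⌋ = $25,340. Book value $136,836.
Year 5: ⌊$136,836 × 125%/8⌋ = $21,380. Book value $115,456.
Year 6: ⌊$115,456 × 125%/8⌋ = $18,040. Book value $97,416.
Year 7: ⌊$97,416 × 125%/8⌋ = $15,221. Book value $82,195.
Year 8 (final): $82,195 − $17,000 = $65,195. Book value $17,000.

$42,185; $35,593; $30,032; $25,340; $21,380; $18,040; $15,221; $65,195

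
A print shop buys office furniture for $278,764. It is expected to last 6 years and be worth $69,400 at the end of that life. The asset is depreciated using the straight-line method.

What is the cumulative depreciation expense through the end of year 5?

Depreciable base = $278,764 − $69,400 = $209,364.
Annual expense = $209,364 / 6 = $34,894.
End of year 1: book value $243,870.
End of year 2: book value $208,976.
End of year 3: book value $174,082.
End of year 4: book value $139,188.
End of year 5: book value $104,294.
Accumulated through year 5 = $278,764 − $104,294 = $174,470.

$174,470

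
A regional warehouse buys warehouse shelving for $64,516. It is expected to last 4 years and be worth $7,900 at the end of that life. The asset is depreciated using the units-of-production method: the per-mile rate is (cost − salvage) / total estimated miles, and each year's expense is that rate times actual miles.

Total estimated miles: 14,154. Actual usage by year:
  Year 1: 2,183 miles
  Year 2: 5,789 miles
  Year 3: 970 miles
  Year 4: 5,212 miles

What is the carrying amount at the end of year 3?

$28,748

Depreciable base = $64,516 − $7,900 = $56,616.
Rate = $56,616 / 14,154 miles = $4 per mile.
Year 1: 2,183 × $4 = $8,732. Book value $55,784.
Year 2: 5,789 × $4 = $23,156. Book value $32,628.
Year 3: 970 × $4 = $3,880. Book value $28,748.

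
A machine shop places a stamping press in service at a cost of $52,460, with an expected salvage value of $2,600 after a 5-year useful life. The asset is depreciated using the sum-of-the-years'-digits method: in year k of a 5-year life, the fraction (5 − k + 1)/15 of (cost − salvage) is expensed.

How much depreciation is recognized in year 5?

Depreciable base = $52,460 − $2,600 = $49,860.
Sum of the years' digits = 5+4+3+2+1 = 15.
Year 1: $49,860 × 5/15 = $16,620. Book value $35,840.
Year 2: $49,860 × 4/15 = $13,296. Book value $22,544.
Year 3: $49,860 × 3/15 = $9,972. Book value $12,572.
Year 4: $49,860 × 2/15 = $6,648. Book value $5,924.
Year 5: $49,860 × 1/15 = $3,324. Book value $2,600.

$3,324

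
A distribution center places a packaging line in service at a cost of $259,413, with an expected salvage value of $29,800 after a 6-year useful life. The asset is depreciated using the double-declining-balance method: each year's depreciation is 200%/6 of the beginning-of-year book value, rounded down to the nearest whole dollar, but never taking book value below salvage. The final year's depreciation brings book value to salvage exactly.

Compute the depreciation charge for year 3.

Depreciable base = $259,413 − $29,800 = $229,613.
Year 1: ⌊$259,413 × 200%/6⌋ = $86,471. Book value $172,942.
Year 2: ⌊$172,942 × 200%/6⌋ = $57,647. Book value $115,295.
Year 3: ⌊$115,295 × 200%/6⌋ = $38,431. Book value $76,864.

$38,431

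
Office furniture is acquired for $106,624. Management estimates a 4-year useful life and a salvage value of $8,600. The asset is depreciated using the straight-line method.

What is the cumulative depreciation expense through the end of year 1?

Depreciable base = $106,624 − $8,600 = $98,024.
Annual expense = $98,024 / 4 = $24,506.
End of year 1: book value $82,118.
Accumulated through year 1 = $106,624 − $82,118 = $24,506.

$24,506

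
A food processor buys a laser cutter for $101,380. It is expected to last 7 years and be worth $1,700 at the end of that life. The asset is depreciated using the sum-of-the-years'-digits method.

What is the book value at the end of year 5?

$12,380

Depreciable base = $101,380 − $1,700 = $99,680.
Sum of the years' digits = 7+6+5+4+3+2+1 = 28.
Year 1: $99,680 × 7/28 = $24,920. Book value $76,460.
Year 2: $99,680 × 6/28 = $21,360. Book value $55,100.
Year 3: $99,680 × 5/28 = $17,800. Book value $37,300.
Year 4: $99,680 × 4/28 = $14,240. Book value $23,060.
Year 5: $99,680 × 3/28 = $10,680. Book value $12,380.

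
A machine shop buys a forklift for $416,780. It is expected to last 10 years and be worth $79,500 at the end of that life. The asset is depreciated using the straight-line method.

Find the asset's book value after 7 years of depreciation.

$180,684

Depreciable base = $416,780 − $79,500 = $337,280.
Annual expense = $337,280 / 10 = $33,728.
End of year 1: book value $383,052.
End of year 2: book value $349,324.
End of year 3: book value $315,596.
End of year 4: book value $281,868.
End of year 5: book value $248,140.
End of year 6: book value $214,412.
End of year 7: book value $180,684.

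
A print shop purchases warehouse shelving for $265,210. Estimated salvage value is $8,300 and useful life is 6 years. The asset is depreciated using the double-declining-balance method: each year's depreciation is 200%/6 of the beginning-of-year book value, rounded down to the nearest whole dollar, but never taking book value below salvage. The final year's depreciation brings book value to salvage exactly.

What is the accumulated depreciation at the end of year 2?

Depreciable base = $265,210 − $8,300 = $256,910.
Year 1: ⌊$265,210 × 200%/6⌋ = $88,403. Book value $176,807.
Year 2: ⌊$176,807 × 200%/6⌋ = $58,935. Book value $117,872.
Accumulated through year 2 = $265,210 − $117,872 = $147,338.

$147,338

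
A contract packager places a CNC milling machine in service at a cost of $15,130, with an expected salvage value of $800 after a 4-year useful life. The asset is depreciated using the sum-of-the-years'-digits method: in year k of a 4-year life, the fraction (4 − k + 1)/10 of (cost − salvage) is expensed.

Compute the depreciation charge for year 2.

Depreciable base = $15,130 − $800 = $14,330.
Sum of the years' digits = 4+3+2+1 = 10.
Year 1: $14,330 × 4/10 = $5,732. Book value $9,398.
Year 2: $14,330 × 3/10 = $4,299. Book value $5,099.

$4,299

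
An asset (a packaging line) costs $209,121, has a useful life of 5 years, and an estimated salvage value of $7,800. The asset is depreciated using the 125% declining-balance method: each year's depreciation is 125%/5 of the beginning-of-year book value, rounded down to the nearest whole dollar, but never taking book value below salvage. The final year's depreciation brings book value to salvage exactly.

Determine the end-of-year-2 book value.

Depreciable base = $209,121 − $7,800 = $201,321.
Year 1: ⌊$209,121 × 125%/5⌋ = $52,280. Book value $156,841.
Year 2: ⌊$156,841 × 125%/5⌋ = $39,210. Book value $117,631.

$117,631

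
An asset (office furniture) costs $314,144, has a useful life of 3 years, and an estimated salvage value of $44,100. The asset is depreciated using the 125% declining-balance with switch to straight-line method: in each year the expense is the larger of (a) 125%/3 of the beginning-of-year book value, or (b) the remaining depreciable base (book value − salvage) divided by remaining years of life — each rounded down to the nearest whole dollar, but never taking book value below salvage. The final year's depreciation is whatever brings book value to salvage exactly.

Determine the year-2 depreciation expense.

$76,354

Depreciable base = $314,144 − $44,100 = $270,044.
Year 1: DB = ⌊$314,144 × 125%/3⌋ = $130,893; SL = ⌊$270,044/3⌋ = $90,014 → take DB $130,893. Book value $183,251.
Year 2: DB = ⌊$183,251 × 125%/3⌋ = $76,354; SL = ⌊$139,151/2⌋ = $69,575 → take DB $76,354. Book value $106,897.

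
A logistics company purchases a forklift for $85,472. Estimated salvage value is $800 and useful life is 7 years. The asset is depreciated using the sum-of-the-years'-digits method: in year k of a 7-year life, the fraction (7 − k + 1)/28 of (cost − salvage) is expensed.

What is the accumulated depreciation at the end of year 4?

Depreciable base = $85,472 − $800 = $84,672.
Sum of the years' digits = 7+6+5+4+3+2+1 = 28.
Year 1: $84,672 × 7/28 = $21,168. Book value $64,304.
Year 2: $84,672 × 6/28 = $18,144. Book value $46,160.
Year 3: $84,672 × 5/28 = $15,120. Book value $31,040.
Year 4: $84,672 × 4/28 = $12,096. Book value $18,944.
Accumulated through year 4 = $85,472 − $18,944 = $66,528.

$66,528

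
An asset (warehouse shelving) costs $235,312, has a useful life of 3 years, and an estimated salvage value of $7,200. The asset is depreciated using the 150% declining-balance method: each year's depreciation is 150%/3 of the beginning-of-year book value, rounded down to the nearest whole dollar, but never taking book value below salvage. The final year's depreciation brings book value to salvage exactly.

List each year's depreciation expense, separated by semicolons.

Depreciable base = $235,312 − $7,200 = $228,112.
Year 1: ⌊$235,312 × 150%/3⌋ = $117,656. Book value $117,656.
Year 2: ⌊$117,656 × 150%/3⌋ = $58,828. Book value $58,828.
Year 3 (final): $58,828 − $7,200 = $51,628. Book value $7,200.

$117,656; $58,828; $51,628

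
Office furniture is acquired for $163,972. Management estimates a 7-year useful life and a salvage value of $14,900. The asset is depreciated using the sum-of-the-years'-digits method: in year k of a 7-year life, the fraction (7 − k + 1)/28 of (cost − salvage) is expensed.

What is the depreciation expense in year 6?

$10,648

Depreciable base = $163,972 − $14,900 = $149,072.
Sum of the years' digits = 7+6+5+4+3+2+1 = 28.
Year 1: $149,072 × 7/28 = $37,268. Book value $126,704.
Year 2: $149,072 × 6/28 = $31,944. Book value $94,760.
Year 3: $149,072 × 5/28 = $26,620. Book value $68,140.
Year 4: $149,072 × 4/28 = $21,296. Book value $46,844.
Year 5: $149,072 × 3/28 = $15,972. Book value $30,872.
Year 6: $149,072 × 2/28 = $10,648. Book value $20,224.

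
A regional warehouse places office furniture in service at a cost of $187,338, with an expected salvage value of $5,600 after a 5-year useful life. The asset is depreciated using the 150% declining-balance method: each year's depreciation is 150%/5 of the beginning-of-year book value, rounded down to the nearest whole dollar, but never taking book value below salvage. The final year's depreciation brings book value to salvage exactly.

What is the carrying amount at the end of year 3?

Depreciable base = $187,338 − $5,600 = $181,738.
Year 1: ⌊$187,338 × 150%/5⌋ = $56,201. Book value $131,137.
Year 2: ⌊$131,137 × 150%/5⌋ = $39,341. Book value $91,796.
Year 3: ⌊$91,796 × 150%/5⌋ = $27,538. Book value $64,258.

$64,258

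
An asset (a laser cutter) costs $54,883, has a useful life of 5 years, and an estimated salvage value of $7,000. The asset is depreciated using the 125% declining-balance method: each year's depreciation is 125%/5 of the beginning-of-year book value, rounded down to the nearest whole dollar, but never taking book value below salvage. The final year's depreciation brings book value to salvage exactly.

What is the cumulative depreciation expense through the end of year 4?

Depreciable base = $54,883 − $7,000 = $47,883.
Year 1: ⌊$54,883 × 125%/5⌋ = $13,720. Book value $41,163.
Year 2: ⌊$41,163 × 125%/5⌋ = $10,290. Book value $30,873.
Year 3: ⌊$30,873 × 125%/5⌋ = $7,718. Book value $23,155.
Year 4: ⌊$23,155 × 125%/5⌋ = $5,788. Book value $17,367.
Accumulated through year 4 = $54,883 − $17,367 = $37,516.

$37,516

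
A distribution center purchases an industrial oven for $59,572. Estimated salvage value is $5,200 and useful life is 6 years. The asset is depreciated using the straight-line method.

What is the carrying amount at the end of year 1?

Depreciable base = $59,572 − $5,200 = $54,372.
Annual expense = $54,372 / 6 = $9,062.
End of year 1: book value $50,510.

$50,510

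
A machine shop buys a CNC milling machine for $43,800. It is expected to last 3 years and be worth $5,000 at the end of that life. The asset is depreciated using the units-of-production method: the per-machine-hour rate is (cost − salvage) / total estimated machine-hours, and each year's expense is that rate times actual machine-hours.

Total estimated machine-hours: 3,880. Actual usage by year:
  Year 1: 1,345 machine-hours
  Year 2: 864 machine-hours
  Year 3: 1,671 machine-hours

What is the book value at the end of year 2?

$21,710

Depreciable base = $43,800 − $5,000 = $38,800.
Rate = $38,800 / 3,880 machine-hours = $10 per machine-hour.
Year 1: 1,345 × $10 = $13,450. Book value $30,350.
Year 2: 864 × $10 = $8,640. Book value $21,710.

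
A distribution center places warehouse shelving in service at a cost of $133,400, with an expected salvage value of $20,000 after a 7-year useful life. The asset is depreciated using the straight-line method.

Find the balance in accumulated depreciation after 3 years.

$48,600

Depreciable base = $133,400 − $20,000 = $113,400.
Annual expense = $113,400 / 7 = $16,200.
End of year 1: book value $117,200.
End of year 2: book value $101,000.
End of year 3: book value $84,800.
Accumulated through year 3 = $133,400 − $84,800 = $48,600.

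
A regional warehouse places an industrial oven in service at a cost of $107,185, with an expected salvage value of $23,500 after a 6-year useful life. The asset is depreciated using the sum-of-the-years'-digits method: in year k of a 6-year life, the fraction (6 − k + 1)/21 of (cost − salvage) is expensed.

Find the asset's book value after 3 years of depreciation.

$47,410

Depreciable base = $107,185 − $23,500 = $83,685.
Sum of the years' digits = 6+5+4+3+2+1 = 21.
Year 1: $83,685 × 6/21 = $23,910. Book value $83,275.
Year 2: $83,685 × 5/21 = $19,925. Book value $63,350.
Year 3: $83,685 × 4/21 = $15,940. Book value $47,410.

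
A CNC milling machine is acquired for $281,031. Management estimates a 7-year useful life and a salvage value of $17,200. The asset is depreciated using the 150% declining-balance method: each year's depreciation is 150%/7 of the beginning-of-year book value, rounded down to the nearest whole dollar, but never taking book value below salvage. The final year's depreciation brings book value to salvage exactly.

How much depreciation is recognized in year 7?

$48,923

Depreciable base = $281,031 − $17,200 = $263,831.
Year 1: ⌊$281,031 × 150%/7⌋ = $60,220. Book value $220,811.
Year 2: ⌊$220,811 × 150%/7⌋ = $47,316. Book value $173,495.
Year 3: ⌊$173,495 × 150%/7⌋ = $37,177. Book value $136,318.
Year 4: ⌊$136,318 × 150%/7⌋ = $29,211. Book value $107,107.
Year 5: ⌊$107,107 × 150%/7⌋ = $22,951. Book value $84,156.
Year 6: ⌊$84,156 × 150%/7⌋ = $18,033. Book value $66,123.
Year 7 (final): $66,123 − $17,200 = $48,923. Book value $17,200.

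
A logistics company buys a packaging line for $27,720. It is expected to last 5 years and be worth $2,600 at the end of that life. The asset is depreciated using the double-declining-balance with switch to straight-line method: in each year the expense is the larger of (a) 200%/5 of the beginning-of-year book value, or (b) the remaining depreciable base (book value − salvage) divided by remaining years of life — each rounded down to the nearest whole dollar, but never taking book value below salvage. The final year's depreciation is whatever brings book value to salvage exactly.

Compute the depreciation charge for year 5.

Depreciable base = $27,720 − $2,600 = $25,120.
Year 1: DB = ⌊$27,720 × 200%/5⌋ = $11,088; SL = ⌊$25,120/5⌋ = $5,024 → take DB $11,088. Book value $16,632.
Year 2: DB = ⌊$16,632 × 200%/5⌋ = $6,652; SL = ⌊$14,032/4⌋ = $3,508 → take DB $6,652. Book value $9,980.
Year 3: DB = ⌊$9,980 × 200%/5⌋ = $3,992; SL = ⌊$7,380/3⌋ = $2,460 → take DB $3,992. Book value $5,988.
Year 4: DB = ⌊$5,988 × 200%/5⌋ = $2,395; SL = ⌊$3,388/2⌋ = $1,694 → take DB $2,395. Book value $3,593.
Year 5 (final): $3,593 − $2,600 = $993. Book value $2,600.

$993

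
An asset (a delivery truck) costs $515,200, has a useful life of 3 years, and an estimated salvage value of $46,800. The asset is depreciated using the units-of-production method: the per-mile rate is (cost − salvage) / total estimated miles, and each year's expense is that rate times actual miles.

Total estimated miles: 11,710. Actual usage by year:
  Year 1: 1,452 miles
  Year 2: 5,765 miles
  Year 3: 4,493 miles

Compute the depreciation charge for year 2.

Depreciable base = $515,200 − $46,800 = $468,400.
Rate = $468,400 / 11,710 miles = $40 per mile.
Year 1: 1,452 × $40 = $58,080. Book value $457,120.
Year 2: 5,765 × $40 = $230,600. Book value $226,520.

$230,600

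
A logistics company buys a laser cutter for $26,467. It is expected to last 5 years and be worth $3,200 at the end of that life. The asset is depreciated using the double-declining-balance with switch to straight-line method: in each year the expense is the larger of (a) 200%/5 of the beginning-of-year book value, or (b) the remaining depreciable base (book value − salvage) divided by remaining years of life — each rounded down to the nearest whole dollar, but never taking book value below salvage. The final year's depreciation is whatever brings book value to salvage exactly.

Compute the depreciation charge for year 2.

$6,352

Depreciable base = $26,467 − $3,200 = $23,267.
Year 1: DB = ⌊$26,467 × 200%/5⌋ = $10,586; SL = ⌊$23,267/5⌋ = $4,653 → take DB $10,586. Book value $15,881.
Year 2: DB = ⌊$15,881 × 200%/5⌋ = $6,352; SL = ⌊$12,681/4⌋ = $3,170 → take DB $6,352. Book value $9,529.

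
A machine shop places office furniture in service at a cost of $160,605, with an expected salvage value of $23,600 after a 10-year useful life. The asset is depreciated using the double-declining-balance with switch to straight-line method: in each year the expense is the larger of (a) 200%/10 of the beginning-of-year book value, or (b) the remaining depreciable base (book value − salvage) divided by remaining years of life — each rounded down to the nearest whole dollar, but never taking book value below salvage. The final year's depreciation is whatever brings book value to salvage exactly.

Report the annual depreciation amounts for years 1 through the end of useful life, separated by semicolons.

$32,121; $25,696; $20,557; $16,446; $13,157; $10,525; $8,420; $6,736; $3,347; $0

Depreciable base = $160,605 − $23,600 = $137,005.
Year 1: DB = ⌊$160,605 × 200%/10⌋ = $32,121; SL = ⌊$137,005/10⌋ = $13,700 → take DB $32,121. Book value $128,484.
Year 2: DB = ⌊$128,484 × 200%/10⌋ = $25,696; SL = ⌊$104,884/9⌋ = $11,653 → take DB $25,696. Book value $102,788.
Year 3: DB = ⌊$102,788 × 200%/10⌋ = $20,557; SL = ⌊$79,188/8⌋ = $9,898 → take DB $20,557. Book value $82,231.
Year 4: DB = ⌊$82,231 × 200%/10⌋ = $16,446; SL = ⌊$58,631/7⌋ = $8,375 → take DB $16,446. Book value $65,785.
Year 5: DB = ⌊$65,785 × 200%/10⌋ = $13,157; SL = ⌊$42,185/6⌋ = $7,030 → take DB $13,157. Book value $52,628.
Year 6: DB = ⌊$52,628 × 200%/10⌋ = $10,525; SL = ⌊$29,028/5⌋ = $5,805 → take DB $10,525. Book value $42,103.
Year 7: DB = ⌊$42,103 × 200%/10⌋ = $8,420; SL = ⌊$18,503/4⌋ = $4,625 → take DB $8,420. Book value $33,683.
Year 8: DB = ⌊$33,683 × 200%/10⌋ = $6,736; SL = ⌊$10,083/3⌋ = $3,361 → take DB $6,736. Book value $26,947.
Year 9: DB = ⌊$26,947 × 200%/10⌋ = $5,389; SL = ⌊$3,347/2⌋ = $1,673 → take DB $5,389, capped at $3,347. Book value $23,600.
Year 10 (final): $23,600 − $23,600 = $0. Book value $23,600.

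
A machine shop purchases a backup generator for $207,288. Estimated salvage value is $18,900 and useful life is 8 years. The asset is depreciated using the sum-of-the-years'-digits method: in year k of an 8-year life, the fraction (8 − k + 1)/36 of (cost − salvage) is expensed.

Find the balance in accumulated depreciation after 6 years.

Depreciable base = $207,288 − $18,900 = $188,388.
Sum of the years' digits = 8+7+6+5+4+3+2+1 = 36.
Year 1: $188,388 × 8/36 = $41,864. Book value $165,424.
Year 2: $188,388 × 7/36 = $36,631. Book value $128,793.
Year 3: $188,388 × 6/36 = $31,398. Book value $97,395.
Year 4: $188,388 × 5/36 = $26,165. Book value $71,230.
Year 5: $188,388 × 4/36 = $20,932. Book value $50,298.
Year 6: $188,388 × 3/36 = $15,699. Book value $34,599.
Accumulated through year 6 = $207,288 − $34,599 = $172,689.

$172,689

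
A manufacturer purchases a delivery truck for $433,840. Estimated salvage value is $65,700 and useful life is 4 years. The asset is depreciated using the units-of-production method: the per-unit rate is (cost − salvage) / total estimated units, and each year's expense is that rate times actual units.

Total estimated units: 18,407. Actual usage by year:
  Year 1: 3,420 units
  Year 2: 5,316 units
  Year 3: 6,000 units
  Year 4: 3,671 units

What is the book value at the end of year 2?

$259,120

Depreciable base = $433,840 − $65,700 = $368,140.
Rate = $368,140 / 18,407 units = $20 per unit.
Year 1: 3,420 × $20 = $68,400. Book value $365,440.
Year 2: 5,316 × $20 = $106,320. Book value $259,120.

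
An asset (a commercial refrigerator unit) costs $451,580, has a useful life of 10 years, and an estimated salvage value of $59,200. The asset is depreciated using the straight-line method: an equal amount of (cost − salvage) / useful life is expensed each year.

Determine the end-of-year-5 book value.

Depreciable base = $451,580 − $59,200 = $392,380.
Annual expense = $392,380 / 10 = $39,238.
End of year 1: book value $412,342.
End of year 2: book value $373,104.
End of year 3: book value $333,866.
End of year 4: book value $294,628.
End of year 5: book value $255,390.

$255,390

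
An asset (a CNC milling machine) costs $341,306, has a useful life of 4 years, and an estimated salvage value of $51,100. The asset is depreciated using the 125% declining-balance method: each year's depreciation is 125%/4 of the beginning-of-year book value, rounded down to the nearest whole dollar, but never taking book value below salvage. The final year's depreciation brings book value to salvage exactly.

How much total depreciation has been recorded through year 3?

$230,397

Depreciable base = $341,306 − $51,100 = $290,206.
Year 1: ⌊$341,306 × 125%/4⌋ = $106,658. Book value $234,648.
Year 2: ⌊$234,648 × 125%/4⌋ = $73,327. Book value $161,321.
Year 3: ⌊$161,321 × 125%/4⌋ = $50,412. Book value $110,909.
Accumulated through year 3 = $341,306 − $110,909 = $230,397.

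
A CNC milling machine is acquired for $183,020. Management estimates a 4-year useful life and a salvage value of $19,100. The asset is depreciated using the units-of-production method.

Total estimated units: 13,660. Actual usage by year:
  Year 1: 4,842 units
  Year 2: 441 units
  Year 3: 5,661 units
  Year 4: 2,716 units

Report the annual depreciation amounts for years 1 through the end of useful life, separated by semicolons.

$58,104; $5,292; $67,932; $32,592

Depreciable base = $183,020 − $19,100 = $163,920.
Rate = $163,920 / 13,660 units = $12 per unit.
Year 1: 4,842 × $12 = $58,104. Book value $124,916.
Year 2: 441 × $12 = $5,292. Book value $119,624.
Year 3: 5,661 × $12 = $67,932. Book value $51,692.
Year 4: 2,716 × $12 = $32,592. Book value $19,100.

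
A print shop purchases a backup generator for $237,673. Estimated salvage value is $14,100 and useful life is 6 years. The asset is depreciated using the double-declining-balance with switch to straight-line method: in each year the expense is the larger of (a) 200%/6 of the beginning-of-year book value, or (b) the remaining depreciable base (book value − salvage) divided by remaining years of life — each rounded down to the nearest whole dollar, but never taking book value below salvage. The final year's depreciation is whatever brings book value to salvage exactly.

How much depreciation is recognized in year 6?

$16,424

Depreciable base = $237,673 − $14,100 = $223,573.
Year 1: DB = ⌊$237,673 × 200%/6⌋ = $79,224; SL = ⌊$223,573/6⌋ = $37,262 → take DB $79,224. Book value $158,449.
Year 2: DB = ⌊$158,449 × 200%/6⌋ = $52,816; SL = ⌊$144,349/5⌋ = $28,869 → take DB $52,816. Book value $105,633.
Year 3: DB = ⌊$105,633 × 200%/6⌋ = $35,211; SL = ⌊$91,533/4⌋ = $22,883 → take DB $35,211. Book value $70,422.
Year 4: DB = ⌊$70,422 × 200%/6⌋ = $23,474; SL = ⌊$56,322/3⌋ = $18,774 → take DB $23,474. Book value $46,948.
Year 5: DB = ⌊$46,948 × 200%/6⌋ = $15,649; SL = ⌊$32,848/2⌋ = $16,424 → take SL $16,424. Book value $30,524.
Year 6 (final): $30,524 − $14,100 = $16,424. Book value $14,100.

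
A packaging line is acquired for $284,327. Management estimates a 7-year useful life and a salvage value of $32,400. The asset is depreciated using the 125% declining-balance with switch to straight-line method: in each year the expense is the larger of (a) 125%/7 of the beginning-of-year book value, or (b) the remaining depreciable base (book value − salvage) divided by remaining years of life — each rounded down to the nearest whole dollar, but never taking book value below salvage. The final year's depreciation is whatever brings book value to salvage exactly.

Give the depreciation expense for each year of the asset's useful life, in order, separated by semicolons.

Depreciable base = $284,327 − $32,400 = $251,927.
Year 1: DB = ⌊$284,327 × 125%/7⌋ = $50,772; SL = ⌊$251,927/7⌋ = $35,989 → take DB $50,772. Book value $233,555.
Year 2: DB = ⌊$233,555 × 125%/7⌋ = $41,706; SL = ⌊$201,155/6⌋ = $33,525 → take DB $41,706. Book value $191,849.
Year 3: DB = ⌊$191,849 × 125%/7⌋ = $34,258; SL = ⌊$159,449/5⌋ = $31,889 → take DB $34,258. Book value $157,591.
Year 4: DB = ⌊$157,591 × 125%/7⌋ = $28,141; SL = ⌊$125,191/4⌋ = $31,297 → take SL $31,297. Book value $126,294.
Year 5: DB = ⌊$126,294 × 125%/7⌋ = $22,552; SL = ⌊$93,894/3⌋ = $31,298 → take SL $31,298. Book value $94,996.
Year 6: DB = ⌊$94,996 × 125%/7⌋ = $16,963; SL = ⌊$62,596/2⌋ = $31,298 → take SL $31,298. Book value $63,698.
Year 7 (final): $63,698 − $32,400 = $31,298. Book value $32,400.

$50,772; $41,706; $34,258; $31,297; $31,298; $31,298; $31,298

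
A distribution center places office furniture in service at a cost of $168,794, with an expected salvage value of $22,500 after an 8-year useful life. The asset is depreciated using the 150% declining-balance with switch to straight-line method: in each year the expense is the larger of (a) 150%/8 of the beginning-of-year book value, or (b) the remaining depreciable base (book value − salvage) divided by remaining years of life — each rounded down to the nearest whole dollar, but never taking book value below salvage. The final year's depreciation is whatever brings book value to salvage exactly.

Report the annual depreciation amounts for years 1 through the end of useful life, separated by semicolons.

$31,648; $25,714; $20,893; $16,976; $13,793; $12,423; $12,423; $12,424

Depreciable base = $168,794 − $22,500 = $146,294.
Year 1: DB = ⌊$168,794 × 150%/8⌋ = $31,648; SL = ⌊$146,294/8⌋ = $18,286 → take DB $31,648. Book value $137,146.
Year 2: DB = ⌊$137,146 × 150%/8⌋ = $25,714; SL = ⌊$114,646/7⌋ = $16,378 → take DB $25,714. Book value $111,432.
Year 3: DB = ⌊$111,432 × 150%/8⌋ = $20,893; SL = ⌊$88,932/6⌋ = $14,822 → take DB $20,893. Book value $90,539.
Year 4: DB = ⌊$90,539 × 150%/8⌋ = $16,976; SL = ⌊$68,039/5⌋ = $13,607 → take DB $16,976. Book value $73,563.
Year 5: DB = ⌊$73,563 × 150%/8⌋ = $13,793; SL = ⌊$51,063/4⌋ = $12,765 → take DB $13,793. Book value $59,770.
Year 6: DB = ⌊$59,770 × 150%/8⌋ = $11,206; SL = ⌊$37,270/3⌋ = $12,423 → take SL $12,423. Book value $47,347.
Year 7: DB = ⌊$47,347 × 150%/8⌋ = $8,877; SL = ⌊$24,847/2⌋ = $12,423 → take SL $12,423. Book value $34,924.
Year 8 (final): $34,924 − $22,500 = $12,424. Book value $22,500.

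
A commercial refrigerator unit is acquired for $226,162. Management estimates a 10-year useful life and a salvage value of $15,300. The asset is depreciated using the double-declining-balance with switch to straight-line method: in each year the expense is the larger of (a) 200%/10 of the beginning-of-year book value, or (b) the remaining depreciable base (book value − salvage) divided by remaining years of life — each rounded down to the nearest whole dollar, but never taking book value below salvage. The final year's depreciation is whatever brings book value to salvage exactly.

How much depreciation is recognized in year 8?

$10,710

Depreciable base = $226,162 − $15,300 = $210,862.
Year 1: DB = ⌊$226,162 × 200%/10⌋ = $45,232; SL = ⌊$210,862/10⌋ = $21,086 → take DB $45,232. Book value $180,930.
Year 2: DB = ⌊$180,930 × 200%/10⌋ = $36,186; SL = ⌊$165,630/9⌋ = $18,403 → take DB $36,186. Book value $144,744.
Year 3: DB = ⌊$144,744 × 200%/10⌋ = $28,948; SL = ⌊$129,444/8⌋ = $16,180 → take DB $28,948. Book value $115,796.
Year 4: DB = ⌊$115,796 × 200%/10⌋ = $23,159; SL = ⌊$100,496/7⌋ = $14,356 → take DB $23,159. Book value $92,637.
Year 5: DB = ⌊$92,637 × 200%/10⌋ = $18,527; SL = ⌊$77,337/6⌋ = $12,889 → take DB $18,527. Book value $74,110.
Year 6: DB = ⌊$74,110 × 200%/10⌋ = $14,822; SL = ⌊$58,810/5⌋ = $11,762 → take DB $14,822. Book value $59,288.
Year 7: DB = ⌊$59,288 × 200%/10⌋ = $11,857; SL = ⌊$43,988/4⌋ = $10,997 → take DB $11,857. Book value $47,431.
Year 8: DB = ⌊$47,431 × 200%/10⌋ = $9,486; SL = ⌊$32,131/3⌋ = $10,710 → take SL $10,710. Book value $36,721.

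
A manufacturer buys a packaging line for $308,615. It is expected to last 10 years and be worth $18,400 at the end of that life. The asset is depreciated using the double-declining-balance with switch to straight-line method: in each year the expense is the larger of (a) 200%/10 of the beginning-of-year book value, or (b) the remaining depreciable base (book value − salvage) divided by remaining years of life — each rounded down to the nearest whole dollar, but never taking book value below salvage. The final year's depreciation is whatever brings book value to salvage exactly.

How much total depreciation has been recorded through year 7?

$243,892

Depreciable base = $308,615 − $18,400 = $290,215.
Year 1: DB = ⌊$308,615 × 200%/10⌋ = $61,723; SL = ⌊$290,215/10⌋ = $29,021 → take DB $61,723. Book value $246,892.
Year 2: DB = ⌊$246,892 × 200%/10⌋ = $49,378; SL = ⌊$228,492/9⌋ = $25,388 → take DB $49,378. Book value $197,514.
Year 3: DB = ⌊$197,514 × 200%/10⌋ = $39,502; SL = ⌊$179,114/8⌋ = $22,389 → take DB $39,502. Book value $158,012.
Year 4: DB = ⌊$158,012 × 200%/10⌋ = $31,602; SL = ⌊$139,612/7⌋ = $19,944 → take DB $31,602. Book value $126,410.
Year 5: DB = ⌊$126,410 × 200%/10⌋ = $25,282; SL = ⌊$108,010/6⌋ = $18,001 → take DB $25,282. Book value $101,128.
Year 6: DB = ⌊$101,128 × 200%/10⌋ = $20,225; SL = ⌊$82,728/5⌋ = $16,545 → take DB $20,225. Book value $80,903.
Year 7: DB = ⌊$80,903 × 200%/10⌋ = $16,180; SL = ⌊$62,503/4⌋ = $15,625 → take DB $16,180. Book value $64,723.
Accumulated through year 7 = $308,615 − $64,723 = $243,892.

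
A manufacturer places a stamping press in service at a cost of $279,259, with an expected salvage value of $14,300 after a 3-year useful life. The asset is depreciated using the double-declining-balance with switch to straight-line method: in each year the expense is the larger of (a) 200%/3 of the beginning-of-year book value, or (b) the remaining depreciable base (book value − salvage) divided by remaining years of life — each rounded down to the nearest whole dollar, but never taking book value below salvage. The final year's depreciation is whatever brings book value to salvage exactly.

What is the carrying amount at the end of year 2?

Depreciable base = $279,259 − $14,300 = $264,959.
Year 1: DB = ⌊$279,259 × 200%/3⌋ = $186,172; SL = ⌊$264,959/3⌋ = $88,319 → take DB $186,172. Book value $93,087.
Year 2: DB = ⌊$93,087 × 200%/3⌋ = $62,058; SL = ⌊$78,787/2⌋ = $39,393 → take DB $62,058. Book value $31,029.

$31,029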